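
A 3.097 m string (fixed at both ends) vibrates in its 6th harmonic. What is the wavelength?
λₙ = 2L/n = 1.032 m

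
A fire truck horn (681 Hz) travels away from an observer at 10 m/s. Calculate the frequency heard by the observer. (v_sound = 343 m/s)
f_obs = f·v/(v + v_s) = 661.7 Hz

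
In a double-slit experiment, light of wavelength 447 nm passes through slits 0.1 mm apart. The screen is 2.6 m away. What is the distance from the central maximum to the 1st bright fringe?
y = mλL/d = 11.62 mm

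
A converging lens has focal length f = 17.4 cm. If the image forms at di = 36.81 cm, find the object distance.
1/do = 1/f − 1/di → do = 33 cm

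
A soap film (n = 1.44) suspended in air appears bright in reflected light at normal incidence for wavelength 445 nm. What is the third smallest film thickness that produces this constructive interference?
2nt = (m − ½)λ with m = 3 → t = (m − ½)λ/(2n) = 386.3 nm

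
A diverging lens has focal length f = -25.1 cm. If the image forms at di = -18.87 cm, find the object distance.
1/do = 1/f − 1/di → do = 76.03 cm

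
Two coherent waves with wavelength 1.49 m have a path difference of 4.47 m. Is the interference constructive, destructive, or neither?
constructive — path difference = 3λ, a whole number of wavelengths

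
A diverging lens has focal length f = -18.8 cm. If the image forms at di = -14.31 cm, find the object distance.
1/do = 1/f − 1/di → do = 59.92 cm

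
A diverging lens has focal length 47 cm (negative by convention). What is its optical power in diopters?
P = 1/f = -2.128 D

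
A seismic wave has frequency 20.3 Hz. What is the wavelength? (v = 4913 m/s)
λ = v/f = 242 m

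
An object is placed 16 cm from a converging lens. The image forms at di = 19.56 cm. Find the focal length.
1/f = 1/do + 1/di → f = 8.801 cm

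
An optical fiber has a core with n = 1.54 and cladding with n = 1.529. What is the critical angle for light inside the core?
θc = arcsin(n_cladding/n_core) = 83.15°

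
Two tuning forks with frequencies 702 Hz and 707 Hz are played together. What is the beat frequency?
5 Hz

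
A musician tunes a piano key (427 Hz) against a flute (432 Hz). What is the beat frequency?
5 Hz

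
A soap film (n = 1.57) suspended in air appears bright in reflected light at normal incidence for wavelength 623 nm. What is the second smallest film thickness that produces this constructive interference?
2nt = (m − ½)λ with m = 2 → t = (m − ½)λ/(2n) = 297.6 nm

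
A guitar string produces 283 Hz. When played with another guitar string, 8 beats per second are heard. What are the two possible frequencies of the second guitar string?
f₂ = 283 ± 8 Hz → 291 Hz or 275 Hz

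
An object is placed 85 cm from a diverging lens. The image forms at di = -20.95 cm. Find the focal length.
1/f = 1/do + 1/di → f = -27.8 cm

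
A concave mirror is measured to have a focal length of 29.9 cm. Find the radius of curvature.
R = 2|f| = 59.8 cm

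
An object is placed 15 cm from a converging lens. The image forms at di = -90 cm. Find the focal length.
1/f = 1/do + 1/di → f = 18 cm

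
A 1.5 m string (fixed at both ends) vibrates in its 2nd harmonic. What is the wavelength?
λₙ = 2L/n = 1.5 m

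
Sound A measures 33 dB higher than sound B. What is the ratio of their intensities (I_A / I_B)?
I_A/I_B = 10^(Δβ/10) = 1995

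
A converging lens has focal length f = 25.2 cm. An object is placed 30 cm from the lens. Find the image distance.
1/di = 1/f − 1/do → di = 157.5 cm (real image)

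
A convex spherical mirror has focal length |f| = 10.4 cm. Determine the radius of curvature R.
R = 2|f| = 20.8 cm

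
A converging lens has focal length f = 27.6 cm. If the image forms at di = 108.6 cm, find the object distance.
1/do = 1/f − 1/di → do = 37 cm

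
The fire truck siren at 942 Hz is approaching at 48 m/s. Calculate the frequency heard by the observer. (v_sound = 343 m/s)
f_obs = f·v/(v − v_s) = 1095 Hz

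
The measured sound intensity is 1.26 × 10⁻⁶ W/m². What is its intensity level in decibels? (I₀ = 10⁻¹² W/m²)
β = 10·log₁₀(I/I₀) = 61 dB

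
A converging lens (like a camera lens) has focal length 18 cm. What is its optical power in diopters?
P = 1/f = 5.556 D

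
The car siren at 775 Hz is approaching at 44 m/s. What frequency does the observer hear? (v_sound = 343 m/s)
f_obs = f·v/(v − v_s) = 889 Hz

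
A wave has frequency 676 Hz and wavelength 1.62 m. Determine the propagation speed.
v = fλ = 1095 m/s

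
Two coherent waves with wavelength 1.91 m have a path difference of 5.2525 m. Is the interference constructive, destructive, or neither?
neither (partial) — path difference = 2.75λ, neither a whole number of wavelengths nor an odd multiple of λ/2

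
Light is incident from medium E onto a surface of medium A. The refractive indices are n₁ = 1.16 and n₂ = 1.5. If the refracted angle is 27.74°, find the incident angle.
sin θ₁ = (n₂/n₁)·sin θ₂ → θ₁ = 37.01°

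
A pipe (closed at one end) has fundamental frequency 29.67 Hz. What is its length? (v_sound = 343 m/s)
L = v/(4f₁) = 2.89 m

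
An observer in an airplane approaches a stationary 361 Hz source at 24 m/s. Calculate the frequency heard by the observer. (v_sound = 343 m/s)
f_obs = f·(v + v_o)/v = 386.3 Hz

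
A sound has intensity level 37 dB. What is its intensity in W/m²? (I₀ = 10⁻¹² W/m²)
I = I₀·10^(β/10) = 5.01 × 10⁻⁹ W/m²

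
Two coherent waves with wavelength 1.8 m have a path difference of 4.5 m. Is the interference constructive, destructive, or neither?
destructive — path difference = 2.5λ, an odd multiple of λ/2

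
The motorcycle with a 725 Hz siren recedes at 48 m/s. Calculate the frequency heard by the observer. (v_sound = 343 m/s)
f_obs = f·v/(v + v_s) = 636 Hz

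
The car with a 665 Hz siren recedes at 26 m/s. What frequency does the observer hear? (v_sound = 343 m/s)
f_obs = f·v/(v + v_s) = 618.1 Hz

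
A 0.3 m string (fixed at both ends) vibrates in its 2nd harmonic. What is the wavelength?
λₙ = 2L/n = 0.3 m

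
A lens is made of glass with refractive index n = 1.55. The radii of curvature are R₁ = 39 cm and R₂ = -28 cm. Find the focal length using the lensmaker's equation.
1/f = (n − 1)(1/R₁ − 1/R₂) → f = 29.63 cm (converging lens)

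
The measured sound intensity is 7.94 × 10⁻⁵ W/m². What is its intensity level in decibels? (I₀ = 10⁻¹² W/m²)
β = 10·log₁₀(I/I₀) = 79 dB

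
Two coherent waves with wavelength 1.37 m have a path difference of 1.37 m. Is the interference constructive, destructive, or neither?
constructive — path difference = 1λ, a whole number of wavelengths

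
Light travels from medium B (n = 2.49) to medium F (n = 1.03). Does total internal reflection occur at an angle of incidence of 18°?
θc = arcsin(n₂/n₁) = 24.43°; 18° < θc, so no — the ray refracts.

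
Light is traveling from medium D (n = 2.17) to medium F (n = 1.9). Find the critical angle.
θc = arcsin(n₂/n₁) = 61.11°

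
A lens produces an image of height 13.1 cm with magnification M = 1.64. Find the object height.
ho = |hi|/|M| = 7.988 cm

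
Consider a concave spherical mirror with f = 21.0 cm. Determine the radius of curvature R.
R = 2|f| = 42 cm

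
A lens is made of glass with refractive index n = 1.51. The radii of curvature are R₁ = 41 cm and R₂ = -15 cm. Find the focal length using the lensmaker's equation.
1/f = (n − 1)(1/R₁ − 1/R₂) → f = 21.53 cm (converging lens)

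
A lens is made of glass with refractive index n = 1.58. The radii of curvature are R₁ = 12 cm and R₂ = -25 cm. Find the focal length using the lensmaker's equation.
1/f = (n − 1)(1/R₁ − 1/R₂) → f = 13.98 cm (converging lens)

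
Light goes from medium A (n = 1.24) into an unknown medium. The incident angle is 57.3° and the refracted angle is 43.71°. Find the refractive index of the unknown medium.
n₂ = n₁·sin θ₁ / sin θ₂ = 1.51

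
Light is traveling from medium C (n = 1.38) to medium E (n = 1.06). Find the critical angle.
θc = arcsin(n₂/n₁) = 50.19°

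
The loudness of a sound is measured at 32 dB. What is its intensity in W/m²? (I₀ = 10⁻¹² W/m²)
I = I₀·10^(β/10) = 1.58 × 10⁻⁹ W/m²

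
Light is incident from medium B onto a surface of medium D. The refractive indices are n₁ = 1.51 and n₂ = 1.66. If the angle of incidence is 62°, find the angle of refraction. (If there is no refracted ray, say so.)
sin θ₂ = (n₁/n₂)·sin θ₁ = 0.8032 → θ₂ = 53.43°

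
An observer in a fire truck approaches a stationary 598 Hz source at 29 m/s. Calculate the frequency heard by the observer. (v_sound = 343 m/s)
f_obs = f·(v + v_o)/v = 648.6 Hz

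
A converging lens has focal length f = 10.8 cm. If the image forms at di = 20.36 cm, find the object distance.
1/do = 1/f − 1/di → do = 23 cm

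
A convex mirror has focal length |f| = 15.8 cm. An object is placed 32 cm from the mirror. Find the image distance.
f = −15.8 cm (convex); 1/di = 1/f − 1/do → di = -10.58 cm (virtual image, behind mirror)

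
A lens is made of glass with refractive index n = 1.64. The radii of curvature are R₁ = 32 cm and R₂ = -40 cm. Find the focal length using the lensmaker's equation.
1/f = (n − 1)(1/R₁ − 1/R₂) → f = 27.78 cm (converging lens)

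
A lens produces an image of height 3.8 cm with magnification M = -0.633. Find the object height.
ho = |hi|/|M| = 6.003 cm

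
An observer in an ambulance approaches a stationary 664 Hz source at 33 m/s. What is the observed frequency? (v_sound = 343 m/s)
f_obs = f·(v + v_o)/v = 727.9 Hz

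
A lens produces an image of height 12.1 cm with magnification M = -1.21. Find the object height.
ho = |hi|/|M| = 10 cm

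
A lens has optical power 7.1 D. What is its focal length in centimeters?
f = 1/P = 14.08 cm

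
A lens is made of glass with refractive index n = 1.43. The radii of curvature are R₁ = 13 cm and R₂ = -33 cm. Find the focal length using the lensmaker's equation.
1/f = (n − 1)(1/R₁ − 1/R₂) → f = 21.69 cm (converging lens)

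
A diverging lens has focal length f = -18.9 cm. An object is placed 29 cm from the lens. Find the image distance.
1/di = 1/f − 1/do → di = -11.44 cm (virtual image)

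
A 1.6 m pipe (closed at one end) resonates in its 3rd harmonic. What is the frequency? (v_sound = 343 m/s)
fₙ = nv/(4L) = 160.8 Hz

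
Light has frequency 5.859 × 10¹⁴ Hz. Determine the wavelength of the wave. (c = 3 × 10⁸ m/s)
λ = c/f = 512 nm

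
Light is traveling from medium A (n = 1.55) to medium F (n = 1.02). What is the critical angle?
θc = arcsin(n₂/n₁) = 41.15°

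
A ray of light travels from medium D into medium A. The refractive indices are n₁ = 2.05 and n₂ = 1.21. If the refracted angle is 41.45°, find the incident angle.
sin θ₁ = (n₂/n₁)·sin θ₂ → θ₁ = 23°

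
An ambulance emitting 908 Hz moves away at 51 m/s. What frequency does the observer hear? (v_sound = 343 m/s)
f_obs = f·v/(v + v_s) = 790.5 Hz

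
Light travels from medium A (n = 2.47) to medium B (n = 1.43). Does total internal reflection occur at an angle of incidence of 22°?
θc = arcsin(n₂/n₁) = 35.38°; 22° < θc, so no — the ray refracts.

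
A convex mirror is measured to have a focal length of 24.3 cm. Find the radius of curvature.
R = 2|f| = 48.6 cm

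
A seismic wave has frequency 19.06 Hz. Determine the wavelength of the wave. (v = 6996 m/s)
λ = v/f = 367.1 m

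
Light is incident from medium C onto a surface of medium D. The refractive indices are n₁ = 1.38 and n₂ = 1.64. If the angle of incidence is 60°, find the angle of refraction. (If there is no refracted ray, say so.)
sin θ₂ = (n₁/n₂)·sin θ₁ = 0.7287 → θ₂ = 46.78°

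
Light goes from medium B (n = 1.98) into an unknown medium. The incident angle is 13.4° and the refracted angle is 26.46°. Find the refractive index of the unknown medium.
n₂ = n₁·sin θ₁ / sin θ₂ = 1.03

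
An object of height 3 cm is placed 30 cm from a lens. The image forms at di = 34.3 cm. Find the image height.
hi = (-di/do) × ho = -3.43 cm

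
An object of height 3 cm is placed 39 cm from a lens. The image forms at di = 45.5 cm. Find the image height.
hi = (-di/do) × ho = -3.5 cm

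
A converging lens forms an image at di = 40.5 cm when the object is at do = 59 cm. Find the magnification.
M = −di/do = -0.6864 (inverted image)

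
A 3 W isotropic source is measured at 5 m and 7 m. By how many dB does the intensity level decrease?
Δβ = 20·log₁₀(r₂/r₁) = 2.923 dB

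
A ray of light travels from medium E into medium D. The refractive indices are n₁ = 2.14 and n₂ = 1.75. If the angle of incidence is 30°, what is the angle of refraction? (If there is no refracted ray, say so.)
sin θ₂ = (n₁/n₂)·sin θ₁ = 0.6114 → θ₂ = 37.69°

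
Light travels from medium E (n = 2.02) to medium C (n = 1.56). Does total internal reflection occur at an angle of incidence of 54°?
θc = arcsin(n₂/n₁) = 50.56°; 54° > θc, so yes — total internal reflection.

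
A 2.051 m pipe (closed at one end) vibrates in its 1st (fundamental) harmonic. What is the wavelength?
λₙ = 4L/n = 8.204 m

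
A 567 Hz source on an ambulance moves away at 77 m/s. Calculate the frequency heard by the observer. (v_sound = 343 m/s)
f_obs = f·v/(v + v_s) = 463.1 Hz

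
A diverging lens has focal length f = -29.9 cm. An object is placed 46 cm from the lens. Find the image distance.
1/di = 1/f − 1/do → di = -18.12 cm (virtual image)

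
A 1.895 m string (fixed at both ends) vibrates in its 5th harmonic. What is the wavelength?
λₙ = 2L/n = 0.758 m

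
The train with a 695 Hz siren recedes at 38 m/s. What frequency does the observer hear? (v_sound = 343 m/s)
f_obs = f·v/(v + v_s) = 625.7 Hz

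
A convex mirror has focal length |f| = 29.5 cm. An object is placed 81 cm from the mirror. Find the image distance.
f = −29.5 cm (convex); 1/di = 1/f − 1/do → di = -21.62 cm (virtual image, behind mirror)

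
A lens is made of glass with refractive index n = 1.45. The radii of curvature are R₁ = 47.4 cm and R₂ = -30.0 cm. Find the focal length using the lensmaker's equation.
1/f = (n − 1)(1/R₁ − 1/R₂) → f = 40.83 cm (converging lens)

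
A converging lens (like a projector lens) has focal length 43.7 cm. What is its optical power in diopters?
P = 1/f = 2.288 D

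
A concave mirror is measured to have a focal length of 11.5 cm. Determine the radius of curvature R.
R = 2|f| = 23 cm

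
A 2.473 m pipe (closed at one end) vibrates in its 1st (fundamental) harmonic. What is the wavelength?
λₙ = 4L/n = 9.892 m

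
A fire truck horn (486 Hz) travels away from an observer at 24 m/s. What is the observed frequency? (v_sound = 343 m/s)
f_obs = f·v/(v + v_s) = 454.2 Hz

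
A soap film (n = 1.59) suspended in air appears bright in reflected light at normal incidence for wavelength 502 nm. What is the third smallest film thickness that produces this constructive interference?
2nt = (m − ½)λ with m = 3 → t = (m − ½)λ/(2n) = 394.7 nm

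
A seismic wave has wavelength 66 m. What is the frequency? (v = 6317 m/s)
f = v/λ = 95.71 Hz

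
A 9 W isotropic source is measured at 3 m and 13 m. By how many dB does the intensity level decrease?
Δβ = 20·log₁₀(r₂/r₁) = 12.74 dB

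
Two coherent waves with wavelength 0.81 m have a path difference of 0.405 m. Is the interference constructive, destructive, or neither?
destructive — path difference = 0.5λ, an odd multiple of λ/2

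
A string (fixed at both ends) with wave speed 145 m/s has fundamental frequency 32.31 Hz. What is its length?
L = v/(2f₁) = 2.244 m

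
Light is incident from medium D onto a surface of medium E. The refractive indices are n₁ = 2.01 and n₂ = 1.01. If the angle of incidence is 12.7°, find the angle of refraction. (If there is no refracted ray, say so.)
sin θ₂ = (n₁/n₂)·sin θ₁ = 0.4375 → θ₂ = 25.95°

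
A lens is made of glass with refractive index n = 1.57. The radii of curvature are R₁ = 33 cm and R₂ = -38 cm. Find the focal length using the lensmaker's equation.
1/f = (n − 1)(1/R₁ − 1/R₂) → f = 30.99 cm (converging lens)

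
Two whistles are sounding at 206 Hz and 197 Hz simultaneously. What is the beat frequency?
9 Hz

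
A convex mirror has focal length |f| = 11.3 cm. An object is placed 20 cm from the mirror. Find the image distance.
f = −11.3 cm (convex); 1/di = 1/f − 1/do → di = -7.22 cm (virtual image, behind mirror)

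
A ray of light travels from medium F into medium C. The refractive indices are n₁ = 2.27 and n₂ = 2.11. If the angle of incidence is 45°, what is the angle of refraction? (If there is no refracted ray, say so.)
sin θ₂ = (n₁/n₂)·sin θ₁ = 0.7607 → θ₂ = 49.53°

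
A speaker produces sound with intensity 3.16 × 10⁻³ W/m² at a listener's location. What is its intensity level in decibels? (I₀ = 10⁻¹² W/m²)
β = 10·log₁₀(I/I₀) = 95 dB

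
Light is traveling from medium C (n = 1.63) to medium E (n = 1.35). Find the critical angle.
θc = arcsin(n₂/n₁) = 55.92°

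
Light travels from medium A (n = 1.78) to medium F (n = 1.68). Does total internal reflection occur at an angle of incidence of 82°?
θc = arcsin(n₂/n₁) = 70.7°; 82° > θc, so yes — total internal reflection.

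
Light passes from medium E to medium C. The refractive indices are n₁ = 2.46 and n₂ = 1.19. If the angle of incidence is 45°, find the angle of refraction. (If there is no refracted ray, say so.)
sin θ₂ = (n₁/n₂)·sin θ₁ = 1.462 > 1, so there is no refracted ray — the light undergoes total internal reflection.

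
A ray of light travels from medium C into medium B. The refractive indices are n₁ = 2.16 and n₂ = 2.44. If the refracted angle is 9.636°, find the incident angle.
sin θ₁ = (n₂/n₁)·sin θ₂ → θ₁ = 10.9°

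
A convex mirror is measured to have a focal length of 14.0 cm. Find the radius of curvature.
R = 2|f| = 28 cm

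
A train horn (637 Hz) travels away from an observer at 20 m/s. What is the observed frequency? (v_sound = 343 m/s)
f_obs = f·v/(v + v_s) = 601.9 Hz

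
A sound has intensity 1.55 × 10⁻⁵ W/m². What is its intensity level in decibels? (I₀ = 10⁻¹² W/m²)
β = 10·log₁₀(I/I₀) = 71.9 dB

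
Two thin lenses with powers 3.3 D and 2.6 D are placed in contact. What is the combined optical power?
P_total = P₁ + P₂ = 5.9 D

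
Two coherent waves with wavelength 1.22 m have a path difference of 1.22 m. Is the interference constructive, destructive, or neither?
constructive — path difference = 1λ, a whole number of wavelengths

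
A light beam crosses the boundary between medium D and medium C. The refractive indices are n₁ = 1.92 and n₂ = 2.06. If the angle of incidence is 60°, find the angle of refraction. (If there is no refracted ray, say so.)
sin θ₂ = (n₁/n₂)·sin θ₁ = 0.8072 → θ₂ = 53.82°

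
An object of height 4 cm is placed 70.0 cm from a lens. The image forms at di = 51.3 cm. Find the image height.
hi = (-di/do) × ho = -2.931 cm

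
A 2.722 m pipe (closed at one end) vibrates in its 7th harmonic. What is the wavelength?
λₙ = 4L/n = 1.555 m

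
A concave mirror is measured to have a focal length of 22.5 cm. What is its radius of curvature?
R = 2|f| = 45 cm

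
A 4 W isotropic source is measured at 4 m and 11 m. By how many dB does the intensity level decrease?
Δβ = 20·log₁₀(r₂/r₁) = 8.787 dB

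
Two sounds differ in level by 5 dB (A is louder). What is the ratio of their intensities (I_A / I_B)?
I_A/I_B = 10^(Δβ/10) = 3.162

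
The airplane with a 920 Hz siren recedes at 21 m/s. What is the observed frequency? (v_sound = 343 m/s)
f_obs = f·v/(v + v_s) = 866.9 Hz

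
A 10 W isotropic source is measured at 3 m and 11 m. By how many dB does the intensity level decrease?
Δβ = 20·log₁₀(r₂/r₁) = 11.29 dB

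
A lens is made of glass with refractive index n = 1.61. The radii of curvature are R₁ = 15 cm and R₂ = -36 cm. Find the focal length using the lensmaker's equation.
1/f = (n − 1)(1/R₁ − 1/R₂) → f = 17.36 cm (converging lens)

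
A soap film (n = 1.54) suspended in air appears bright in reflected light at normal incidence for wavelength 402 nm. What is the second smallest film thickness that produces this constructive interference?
2nt = (m − ½)λ with m = 2 → t = (m − ½)λ/(2n) = 195.8 nm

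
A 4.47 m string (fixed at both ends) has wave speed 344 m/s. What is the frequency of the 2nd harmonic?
fₙ = nv/(2L) = 76.96 Hz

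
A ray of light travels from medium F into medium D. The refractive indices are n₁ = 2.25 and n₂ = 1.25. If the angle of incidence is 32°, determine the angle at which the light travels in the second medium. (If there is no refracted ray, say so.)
sin θ₂ = (n₁/n₂)·sin θ₁ = 0.9539 → θ₂ = 72.53°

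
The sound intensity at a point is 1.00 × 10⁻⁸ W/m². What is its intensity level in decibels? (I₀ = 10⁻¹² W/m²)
β = 10·log₁₀(I/I₀) = 40 dB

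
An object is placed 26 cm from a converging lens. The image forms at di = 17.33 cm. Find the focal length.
1/f = 1/do + 1/di → f = 10.4 cm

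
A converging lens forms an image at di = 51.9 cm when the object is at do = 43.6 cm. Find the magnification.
M = −di/do = -1.19 (inverted image)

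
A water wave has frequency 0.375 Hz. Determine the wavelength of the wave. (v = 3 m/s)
λ = v/f = 8 m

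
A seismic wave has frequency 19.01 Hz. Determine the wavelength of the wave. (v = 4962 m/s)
λ = v/f = 261 m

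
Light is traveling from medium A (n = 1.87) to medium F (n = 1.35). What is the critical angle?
θc = arcsin(n₂/n₁) = 46.21°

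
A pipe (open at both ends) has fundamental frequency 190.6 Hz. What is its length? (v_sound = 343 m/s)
L = v/(2f₁) = 0.8998 m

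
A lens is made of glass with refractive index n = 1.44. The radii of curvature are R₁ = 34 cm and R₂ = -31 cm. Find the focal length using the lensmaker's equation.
1/f = (n − 1)(1/R₁ − 1/R₂) → f = 36.85 cm (converging lens)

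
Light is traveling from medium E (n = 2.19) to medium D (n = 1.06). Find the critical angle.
θc = arcsin(n₂/n₁) = 28.95°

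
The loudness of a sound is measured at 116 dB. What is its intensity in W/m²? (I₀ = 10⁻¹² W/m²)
I = I₀·10^(β/10) = 3.98 × 10⁻¹ W/m²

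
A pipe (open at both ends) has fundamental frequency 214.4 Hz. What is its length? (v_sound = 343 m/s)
L = v/(2f₁) = 0.7999 m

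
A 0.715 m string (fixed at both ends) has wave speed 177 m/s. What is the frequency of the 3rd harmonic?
fₙ = nv/(2L) = 371.3 Hz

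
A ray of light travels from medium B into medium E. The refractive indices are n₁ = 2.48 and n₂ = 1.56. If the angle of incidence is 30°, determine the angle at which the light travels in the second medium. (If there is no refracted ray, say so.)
sin θ₂ = (n₁/n₂)·sin θ₁ = 0.7949 → θ₂ = 52.64°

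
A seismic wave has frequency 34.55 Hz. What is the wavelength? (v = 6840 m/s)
λ = v/f = 198 m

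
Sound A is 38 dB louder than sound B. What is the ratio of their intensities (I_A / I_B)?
I_A/I_B = 10^(Δβ/10) = 6310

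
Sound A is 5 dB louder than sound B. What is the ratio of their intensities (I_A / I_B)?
I_A/I_B = 10^(Δβ/10) = 3.162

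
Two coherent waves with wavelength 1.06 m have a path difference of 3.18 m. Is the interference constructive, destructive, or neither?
constructive — path difference = 3λ, a whole number of wavelengths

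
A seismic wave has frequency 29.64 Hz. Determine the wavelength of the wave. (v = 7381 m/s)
λ = v/f = 249 m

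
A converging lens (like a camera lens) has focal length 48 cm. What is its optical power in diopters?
P = 1/f = 2.083 D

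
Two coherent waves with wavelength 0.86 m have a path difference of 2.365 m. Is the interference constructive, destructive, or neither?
neither (partial) — path difference = 2.75λ, neither a whole number of wavelengths nor an odd multiple of λ/2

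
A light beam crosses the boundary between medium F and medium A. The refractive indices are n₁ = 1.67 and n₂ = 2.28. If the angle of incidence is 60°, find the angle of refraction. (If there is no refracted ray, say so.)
sin θ₂ = (n₁/n₂)·sin θ₁ = 0.6343 → θ₂ = 39.37°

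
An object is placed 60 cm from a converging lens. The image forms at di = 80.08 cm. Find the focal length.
1/f = 1/do + 1/di → f = 34.3 cm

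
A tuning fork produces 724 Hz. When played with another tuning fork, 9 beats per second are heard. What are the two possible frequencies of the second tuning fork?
f₂ = 724 ± 9 Hz → 733 Hz or 715 Hz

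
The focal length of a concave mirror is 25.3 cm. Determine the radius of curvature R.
R = 2|f| = 50.6 cm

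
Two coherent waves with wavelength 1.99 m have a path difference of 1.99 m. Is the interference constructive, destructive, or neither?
constructive — path difference = 1λ, a whole number of wavelengths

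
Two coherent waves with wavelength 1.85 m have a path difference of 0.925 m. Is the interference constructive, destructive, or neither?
destructive — path difference = 0.5λ, an odd multiple of λ/2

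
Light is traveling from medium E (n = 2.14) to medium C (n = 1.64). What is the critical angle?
θc = arcsin(n₂/n₁) = 50.03°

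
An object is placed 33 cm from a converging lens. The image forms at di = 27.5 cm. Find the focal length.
1/f = 1/do + 1/di → f = 15 cm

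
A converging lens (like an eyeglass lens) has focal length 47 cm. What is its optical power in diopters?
P = 1/f = 2.128 D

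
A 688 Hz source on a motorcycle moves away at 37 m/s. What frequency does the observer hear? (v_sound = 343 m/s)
f_obs = f·v/(v + v_s) = 621 Hz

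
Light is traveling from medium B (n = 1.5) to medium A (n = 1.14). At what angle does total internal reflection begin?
θc = arcsin(n₂/n₁) = 49.46°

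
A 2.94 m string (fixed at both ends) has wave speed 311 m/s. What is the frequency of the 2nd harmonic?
fₙ = nv/(2L) = 105.8 Hz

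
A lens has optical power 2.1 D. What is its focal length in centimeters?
f = 1/P = 47.62 cm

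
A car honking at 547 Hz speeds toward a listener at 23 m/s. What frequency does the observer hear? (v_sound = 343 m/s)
f_obs = f·v/(v − v_s) = 586.3 Hz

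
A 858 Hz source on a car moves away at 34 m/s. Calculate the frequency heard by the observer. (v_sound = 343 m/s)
f_obs = f·v/(v + v_s) = 780.6 Hz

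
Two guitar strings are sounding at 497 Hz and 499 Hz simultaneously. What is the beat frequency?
2 Hz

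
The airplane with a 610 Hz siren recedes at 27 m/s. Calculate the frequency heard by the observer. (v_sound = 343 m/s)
f_obs = f·v/(v + v_s) = 565.5 Hz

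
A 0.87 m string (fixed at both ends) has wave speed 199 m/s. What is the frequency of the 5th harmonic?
fₙ = nv/(2L) = 571.8 Hz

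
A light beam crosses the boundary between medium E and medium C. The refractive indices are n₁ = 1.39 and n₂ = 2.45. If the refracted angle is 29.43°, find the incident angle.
sin θ₁ = (n₂/n₁)·sin θ₂ → θ₁ = 60°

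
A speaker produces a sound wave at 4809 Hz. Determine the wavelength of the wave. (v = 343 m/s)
λ = v/f = 0.07132 m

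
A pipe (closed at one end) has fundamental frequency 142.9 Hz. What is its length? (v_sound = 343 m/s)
L = v/(4f₁) = 0.6001 m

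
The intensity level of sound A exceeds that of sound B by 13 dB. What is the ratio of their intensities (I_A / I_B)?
I_A/I_B = 10^(Δβ/10) = 19.95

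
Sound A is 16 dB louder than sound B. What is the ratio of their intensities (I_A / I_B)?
I_A/I_B = 10^(Δβ/10) = 39.81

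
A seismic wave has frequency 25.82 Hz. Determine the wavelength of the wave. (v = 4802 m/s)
λ = v/f = 186 m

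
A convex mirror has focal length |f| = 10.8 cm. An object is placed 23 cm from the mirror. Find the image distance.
f = −10.8 cm (convex); 1/di = 1/f − 1/do → di = -7.349 cm (virtual image, behind mirror)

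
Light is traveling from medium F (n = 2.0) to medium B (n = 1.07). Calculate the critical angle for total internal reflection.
θc = arcsin(n₂/n₁) = 32.34°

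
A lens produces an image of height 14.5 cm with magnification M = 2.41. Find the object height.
ho = |hi|/|M| = 6.017 cm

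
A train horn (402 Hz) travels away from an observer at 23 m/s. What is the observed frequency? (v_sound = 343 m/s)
f_obs = f·v/(v + v_s) = 376.7 Hz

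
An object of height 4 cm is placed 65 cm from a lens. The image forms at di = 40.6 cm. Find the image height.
hi = (-di/do) × ho = -2.498 cm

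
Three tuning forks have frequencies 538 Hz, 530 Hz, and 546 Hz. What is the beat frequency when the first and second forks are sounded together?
8 Hz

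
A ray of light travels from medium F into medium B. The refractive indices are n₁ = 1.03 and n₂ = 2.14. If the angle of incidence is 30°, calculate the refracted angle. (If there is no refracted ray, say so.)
sin θ₂ = (n₁/n₂)·sin θ₁ = 0.2407 → θ₂ = 13.93°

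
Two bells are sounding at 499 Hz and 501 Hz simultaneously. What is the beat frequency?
2 Hz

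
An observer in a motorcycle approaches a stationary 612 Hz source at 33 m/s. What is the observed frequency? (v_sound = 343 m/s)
f_obs = f·(v + v_o)/v = 670.9 Hz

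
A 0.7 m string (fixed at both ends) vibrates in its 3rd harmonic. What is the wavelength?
λₙ = 2L/n = 0.4667 m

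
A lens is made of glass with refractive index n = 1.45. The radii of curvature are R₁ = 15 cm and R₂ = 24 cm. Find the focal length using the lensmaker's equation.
1/f = (n − 1)(1/R₁ − 1/R₂) → f = 88.89 cm (converging lens)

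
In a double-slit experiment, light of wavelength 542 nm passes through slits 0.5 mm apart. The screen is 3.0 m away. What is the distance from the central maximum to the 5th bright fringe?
y = mλL/d = 16.26 mm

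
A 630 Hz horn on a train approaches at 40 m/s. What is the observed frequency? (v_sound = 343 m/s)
f_obs = f·v/(v − v_s) = 713.2 Hz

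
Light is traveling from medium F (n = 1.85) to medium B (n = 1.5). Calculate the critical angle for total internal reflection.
θc = arcsin(n₂/n₁) = 54.18°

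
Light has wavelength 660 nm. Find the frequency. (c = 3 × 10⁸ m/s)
f = c/λ = 4.545 × 10¹⁴ Hz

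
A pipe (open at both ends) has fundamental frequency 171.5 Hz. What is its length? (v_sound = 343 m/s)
L = v/(2f₁) = 1 m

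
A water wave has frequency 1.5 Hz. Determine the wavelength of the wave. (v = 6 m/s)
λ = v/f = 4 m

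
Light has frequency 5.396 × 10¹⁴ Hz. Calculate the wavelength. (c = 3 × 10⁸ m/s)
λ = c/f = 556 nm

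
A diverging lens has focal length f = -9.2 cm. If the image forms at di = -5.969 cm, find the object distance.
1/do = 1/f − 1/di → do = 17 cm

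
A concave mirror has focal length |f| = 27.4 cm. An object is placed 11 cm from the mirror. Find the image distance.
f = +27.4 cm (concave); 1/di = 1/f − 1/do → di = -18.38 cm (virtual image, behind mirror)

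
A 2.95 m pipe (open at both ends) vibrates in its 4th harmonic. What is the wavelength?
λₙ = 2L/n = 1.475 m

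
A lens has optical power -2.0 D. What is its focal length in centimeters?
f = 1/P = -50 cm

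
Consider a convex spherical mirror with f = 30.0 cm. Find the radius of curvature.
R = 2|f| = 60 cm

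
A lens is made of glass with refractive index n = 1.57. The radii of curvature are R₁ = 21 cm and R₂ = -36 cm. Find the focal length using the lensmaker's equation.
1/f = (n − 1)(1/R₁ − 1/R₂) → f = 23.27 cm (converging lens)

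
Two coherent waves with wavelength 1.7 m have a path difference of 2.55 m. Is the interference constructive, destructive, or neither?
destructive — path difference = 1.5λ, an odd multiple of λ/2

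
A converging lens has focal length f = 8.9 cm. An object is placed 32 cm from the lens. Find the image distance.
1/di = 1/f − 1/do → di = 12.33 cm (real image)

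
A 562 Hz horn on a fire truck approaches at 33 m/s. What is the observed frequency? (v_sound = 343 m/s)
f_obs = f·v/(v − v_s) = 621.8 Hz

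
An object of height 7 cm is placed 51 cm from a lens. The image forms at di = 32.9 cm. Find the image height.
hi = (-di/do) × ho = -4.516 cm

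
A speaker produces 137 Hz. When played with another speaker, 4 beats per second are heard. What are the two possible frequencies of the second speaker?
f₂ = 137 ± 4 Hz → 141 Hz or 133 Hz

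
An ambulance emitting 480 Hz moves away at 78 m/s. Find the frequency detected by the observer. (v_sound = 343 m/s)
f_obs = f·v/(v + v_s) = 391.1 Hz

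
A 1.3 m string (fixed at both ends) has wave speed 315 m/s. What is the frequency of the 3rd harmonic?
fₙ = nv/(2L) = 363.5 Hz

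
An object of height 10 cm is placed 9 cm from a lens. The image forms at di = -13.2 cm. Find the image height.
hi = (-di/do) × ho = 14.67 cm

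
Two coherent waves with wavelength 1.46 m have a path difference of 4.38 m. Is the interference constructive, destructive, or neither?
constructive — path difference = 3λ, a whole number of wavelengths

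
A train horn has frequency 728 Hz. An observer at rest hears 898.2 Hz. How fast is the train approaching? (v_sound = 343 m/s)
v_s = v·(1 − f/f_obs) = 65 m/s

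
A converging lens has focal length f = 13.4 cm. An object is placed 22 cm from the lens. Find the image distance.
1/di = 1/f − 1/do → di = 34.28 cm (real image)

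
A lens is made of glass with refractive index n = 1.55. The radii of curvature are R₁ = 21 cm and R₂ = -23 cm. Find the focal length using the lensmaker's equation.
1/f = (n − 1)(1/R₁ − 1/R₂) → f = 19.96 cm (converging lens)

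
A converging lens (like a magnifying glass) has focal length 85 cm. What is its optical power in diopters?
P = 1/f = 1.176 D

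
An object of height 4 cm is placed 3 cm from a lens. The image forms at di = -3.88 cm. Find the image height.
hi = (-di/do) × ho = 5.173 cm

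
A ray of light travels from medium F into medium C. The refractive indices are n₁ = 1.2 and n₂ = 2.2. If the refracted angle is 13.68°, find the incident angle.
sin θ₁ = (n₂/n₁)·sin θ₂ → θ₁ = 25.7°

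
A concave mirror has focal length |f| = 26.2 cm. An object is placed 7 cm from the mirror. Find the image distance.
f = +26.2 cm (concave); 1/di = 1/f − 1/do → di = -9.552 cm (virtual image, behind mirror)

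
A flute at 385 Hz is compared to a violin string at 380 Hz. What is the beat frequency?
5 Hz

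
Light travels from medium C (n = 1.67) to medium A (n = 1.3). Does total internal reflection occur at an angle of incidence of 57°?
θc = arcsin(n₂/n₁) = 51.12°; 57° > θc, so yes — total internal reflection.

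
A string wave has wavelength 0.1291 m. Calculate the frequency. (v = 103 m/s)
f = v/λ = 797.8 Hz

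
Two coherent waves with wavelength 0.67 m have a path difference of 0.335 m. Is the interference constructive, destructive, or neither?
destructive — path difference = 0.5λ, an odd multiple of λ/2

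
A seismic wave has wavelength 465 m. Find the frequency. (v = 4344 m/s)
f = v/λ = 9.342 Hz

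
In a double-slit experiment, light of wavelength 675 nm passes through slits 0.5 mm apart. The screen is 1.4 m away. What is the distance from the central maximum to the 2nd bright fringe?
y = mλL/d = 3.78 mm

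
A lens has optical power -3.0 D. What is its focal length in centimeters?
f = 1/P = -33.33 cm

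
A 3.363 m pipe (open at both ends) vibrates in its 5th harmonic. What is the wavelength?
λₙ = 2L/n = 1.345 m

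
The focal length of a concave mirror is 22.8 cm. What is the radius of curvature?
R = 2|f| = 45.6 cm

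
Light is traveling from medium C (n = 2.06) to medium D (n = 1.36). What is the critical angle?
θc = arcsin(n₂/n₁) = 41.31°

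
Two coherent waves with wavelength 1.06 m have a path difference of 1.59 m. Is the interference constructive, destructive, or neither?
destructive — path difference = 1.5λ, an odd multiple of λ/2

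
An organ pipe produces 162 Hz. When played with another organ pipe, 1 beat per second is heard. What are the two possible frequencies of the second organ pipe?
f₂ = 162 ± 1 Hz → 163 Hz or 161 Hz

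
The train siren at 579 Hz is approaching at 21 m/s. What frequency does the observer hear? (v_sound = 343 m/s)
f_obs = f·v/(v − v_s) = 616.8 Hz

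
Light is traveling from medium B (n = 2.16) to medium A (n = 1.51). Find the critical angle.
θc = arcsin(n₂/n₁) = 44.35°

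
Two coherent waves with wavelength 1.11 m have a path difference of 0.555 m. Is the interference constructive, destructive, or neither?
destructive — path difference = 0.5λ, an odd multiple of λ/2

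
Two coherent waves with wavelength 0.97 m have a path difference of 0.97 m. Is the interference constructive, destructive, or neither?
constructive — path difference = 1λ, a whole number of wavelengths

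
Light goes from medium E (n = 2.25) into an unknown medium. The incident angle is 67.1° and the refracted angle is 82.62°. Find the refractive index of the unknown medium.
n₂ = n₁·sin θ₁ / sin θ₂ = 2.09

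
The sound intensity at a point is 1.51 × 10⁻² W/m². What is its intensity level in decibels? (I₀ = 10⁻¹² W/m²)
β = 10·log₁₀(I/I₀) = 101.8 dB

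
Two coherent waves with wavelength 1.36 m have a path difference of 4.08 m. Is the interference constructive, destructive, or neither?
constructive — path difference = 3λ, a whole number of wavelengths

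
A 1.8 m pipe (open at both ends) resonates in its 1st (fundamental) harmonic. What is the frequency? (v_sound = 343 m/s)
fₙ = nv/(2L) = 95.28 Hz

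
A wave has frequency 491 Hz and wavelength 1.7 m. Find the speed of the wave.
v = fλ = 834.7 m/s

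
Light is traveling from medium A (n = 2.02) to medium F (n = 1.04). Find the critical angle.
θc = arcsin(n₂/n₁) = 30.99°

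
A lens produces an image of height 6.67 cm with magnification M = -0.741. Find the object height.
ho = |hi|/|M| = 9.001 cm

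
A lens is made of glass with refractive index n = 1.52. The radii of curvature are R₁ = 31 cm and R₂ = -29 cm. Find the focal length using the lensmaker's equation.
1/f = (n − 1)(1/R₁ − 1/R₂) → f = 28.81 cm (converging lens)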